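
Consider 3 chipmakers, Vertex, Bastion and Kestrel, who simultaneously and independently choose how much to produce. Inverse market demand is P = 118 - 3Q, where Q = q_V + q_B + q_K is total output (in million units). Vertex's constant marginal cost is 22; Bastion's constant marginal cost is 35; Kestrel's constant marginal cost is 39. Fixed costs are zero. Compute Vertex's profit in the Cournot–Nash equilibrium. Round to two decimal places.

Vertex's profit: π_V = (118 - 3Q)q_V - (22q_V). Setting ∂π_V/∂q_V = 0: 96 - 6q_V - 3(q_B + q_K) = 0.
Bastion's profit: π_B = (118 - 3Q)q_B - (35q_B). Setting ∂π_B/∂q_B = 0: 83 - 6q_B - 3(q_V + q_K) = 0.
Kestrel's first-order condition: 79 - 6q_K - 3(q_V + q_B) = 0.
Summing all 3 equations gives 258 − 12Q = 0, hence Q = 43/2.
Back-substituting: q_V = (96 − 129/2)/3 = 21/2, q_B = (83 − 129/2)/3 = 37/6, q_K = (79 − 129/2)/3 = 29/6.
Price P = 118 - 3·(43/2) = 107/2.
Vertex's profit: (107/2 - 22)·(21/2) = 1323/4.

330.75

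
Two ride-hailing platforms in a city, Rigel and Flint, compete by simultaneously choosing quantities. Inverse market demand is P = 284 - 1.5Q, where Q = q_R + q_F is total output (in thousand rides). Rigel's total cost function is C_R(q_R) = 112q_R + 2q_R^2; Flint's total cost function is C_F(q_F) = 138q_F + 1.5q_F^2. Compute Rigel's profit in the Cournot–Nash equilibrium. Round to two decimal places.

1464.11

Rigel's profit: π_R = (284 - 1.5Q)q_R - (112q_R + 2q_R²). Setting ∂π_R/∂q_R = 0: 172 - 7q_R - (3/2)(q_F) = 0.
Flint's first-order condition: 146 - 6q_F - (3/2)(q_R) = 0.
So q_R = (172 - (3/2)q_F)/7 and q_F = (146 - (3/2)q_R)/6.
Substituting one into the other gives q_R = 1084/53 and q_F = 19.2201.
Price P = 284 - (3/2)·39.6730 = 224.4906.
Rigel's profit: 224.4906·(1084/53) - 112·(1084/53) - 2(1084/53)² = 1464.1139.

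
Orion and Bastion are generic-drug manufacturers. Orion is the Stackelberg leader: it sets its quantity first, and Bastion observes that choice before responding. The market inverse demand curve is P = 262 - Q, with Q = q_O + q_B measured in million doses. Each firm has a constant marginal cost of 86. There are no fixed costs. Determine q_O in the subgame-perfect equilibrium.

88

The follower Bastion best-responds to any q_O: π_B = (262 - Q)q_B - 86q_B.
∂π_B/∂q_B = 176 - q_O - 2q_B = 0 gives the reaction function q_B = (176 - q_O)/2.
Orion substitutes q_B(q_O) into its own profit: π_O = q_O(262 - q_O - (176 - q_O)/2) - 86q_O = (174 - (1/2)q_O)q_O - 86q_O.
Maximising: ∂π_O/∂q_O = 88 - q_O = 0, giving q_O = 88.
Then q_B = (176 - 88)/2 = 44.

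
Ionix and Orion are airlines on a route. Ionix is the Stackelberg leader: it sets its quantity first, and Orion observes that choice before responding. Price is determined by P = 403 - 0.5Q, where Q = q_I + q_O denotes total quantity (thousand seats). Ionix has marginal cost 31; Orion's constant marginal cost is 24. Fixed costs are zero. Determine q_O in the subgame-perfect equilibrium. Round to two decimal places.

Solve by backward induction. Given q_I, the follower Orion maximises π_O = (403 - (1/2)q_I - (1/2)q_O)q_O - 24q_O.
∂π_O/∂q_O = 379 - (1/2)q_I - q_O = 0 gives the reaction function q_O = (379 - (1/2)q_I).
Ionix substitutes q_O(q_I) into its own profit: π_I = q_I(403 - (1/2)q_I - (379 - (1/2)q_I)/2) - 31q_I = (427/2 - (1/4)q_I)q_I - 31q_I.
Maximising: ∂π_I/∂q_I = 365/2 - (1/2)q_I = 0, giving q_I = 365.
Then q_O = (379 - (1/2)·365) = 393/2.

196.50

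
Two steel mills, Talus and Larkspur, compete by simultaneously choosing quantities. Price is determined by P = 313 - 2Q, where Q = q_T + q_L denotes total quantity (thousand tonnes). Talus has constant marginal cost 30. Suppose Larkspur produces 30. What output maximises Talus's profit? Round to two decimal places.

55.75

With the rival's output fixed at 30, Talus's profit is π_T = (313 - 2·30 - 2q_T)q_T - (30q_T) = (253 - 2q_T)q_T - (30q_T).
∂π_T/∂q_T = 223 - 4q_T = 0, so q_T = 223/4.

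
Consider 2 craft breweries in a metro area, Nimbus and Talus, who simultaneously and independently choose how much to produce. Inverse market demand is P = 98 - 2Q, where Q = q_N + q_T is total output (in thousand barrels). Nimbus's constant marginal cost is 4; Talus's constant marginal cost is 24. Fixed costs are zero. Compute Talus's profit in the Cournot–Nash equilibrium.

Nimbus's profit: π_N = (98 - 2Q)q_N - (4q_N). Setting ∂π_N/∂q_N = 0: 94 - 4q_N - 2(q_T) = 0.
Talus's profit: π_T = (98 - 2Q)q_T - (24q_T). Setting ∂π_T/∂q_T = 0: 74 - 4q_T - 2(q_N) = 0.
Rearranging gives the reaction functions q_N = (94 - 2q_T)/4 and q_T = (74 - 2q_N)/4.
Solving the pair: q_N = 19, q_T = 9.
Price P = 98 - 2·28 = 42.
Talus's profit: (42 - 24)·9 = 162.

162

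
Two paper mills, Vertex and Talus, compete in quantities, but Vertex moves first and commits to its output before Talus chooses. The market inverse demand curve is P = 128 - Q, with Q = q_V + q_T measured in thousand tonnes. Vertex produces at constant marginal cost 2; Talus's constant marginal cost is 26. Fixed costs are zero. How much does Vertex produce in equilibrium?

75

Solve by backward induction. Given q_V, the follower Talus maximises π_T = (128 - q_V - q_T)q_T - 26q_T.
∂π_T/∂q_T = 102 - q_V - 2q_T = 0 gives the reaction function q_T = (102 - q_V)/2.
The leader anticipates this reaction. Substituting into P = 128 - Q gives P = 77 - (1/2)q_V, so π_V = (77 - (1/2)q_V)q_V - 2q_V.
Leader FOC: 75 - q_V = 0, so q_V = 75.
Then q_T = (102 - 75)/2 = 27/2.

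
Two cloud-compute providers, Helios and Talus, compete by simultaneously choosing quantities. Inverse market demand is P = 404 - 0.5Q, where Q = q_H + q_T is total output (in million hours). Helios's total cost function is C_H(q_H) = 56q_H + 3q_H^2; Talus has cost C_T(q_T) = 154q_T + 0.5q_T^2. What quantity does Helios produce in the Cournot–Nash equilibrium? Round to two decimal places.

Helios's profit: π_H = (404 - 0.5Q)q_H - (56q_H + 3q_H²). Setting ∂π_H/∂q_H = 0: 348 - 7q_H - (1/2)(q_T) = 0.
Talus's first-order condition: 250 - 2q_T - (1/2)(q_H) = 0.
So q_H = (348 - (1/2)q_T)/7 and q_T = (250 - (1/2)q_H)/2.
Solving the pair: q_H = 41.5273, q_T = 114.6182.

41.53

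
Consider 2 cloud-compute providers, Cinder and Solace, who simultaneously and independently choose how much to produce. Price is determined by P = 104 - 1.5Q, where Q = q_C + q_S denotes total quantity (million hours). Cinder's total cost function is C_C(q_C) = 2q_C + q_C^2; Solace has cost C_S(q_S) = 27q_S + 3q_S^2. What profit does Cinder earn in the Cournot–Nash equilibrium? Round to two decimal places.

880.96

Cinder's profit: π_C = (104 - 1.5Q)q_C - (2q_C + q_C²). Setting ∂π_C/∂q_C = 0: 102 - 5q_C - (3/2)(q_S) = 0.
Solace's profit: π_S = (104 - 1.5Q)q_S - (27q_S + 3q_S²). Setting ∂π_S/∂q_S = 0: 77 - 9q_S - (3/2)(q_C) = 0.
Best responses: q_C = (102 - (3/2)q_S)/5, q_S = (77 - (3/2)q_C)/9.
Solving the pair: q_C = 1070/57, q_S = 928/171.
Price P = 104 - (3/2)·24.1988 = 67.7018.
Cinder's profit: 67.7018·(1070/57) - 2·(1070/57) - (1070/57)² = 880.9634.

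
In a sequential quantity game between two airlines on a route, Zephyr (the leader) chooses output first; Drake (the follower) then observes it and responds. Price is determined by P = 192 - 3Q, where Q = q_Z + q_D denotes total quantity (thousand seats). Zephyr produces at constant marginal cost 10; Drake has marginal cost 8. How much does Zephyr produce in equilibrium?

The follower Drake best-responds to any q_Z: π_D = (192 - 3Q)q_D - 8q_D.
Follower FOC: 184 - 3q_Z - 6q_D = 0, so q_D(q_Z) = (184 - 3q_Z)/6.
Zephyr substitutes q_D(q_Z) into its own profit: π_Z = q_Z(192 - 3q_Z - (184 - 3q_Z)/2) - 10q_Z = (100 - (3/2)q_Z)q_Z - 10q_Z.
Leader FOC: 90 - 3q_Z = 0, so q_Z = 30.
Then q_D = (184 - 3·30)/6 = 47/3.

30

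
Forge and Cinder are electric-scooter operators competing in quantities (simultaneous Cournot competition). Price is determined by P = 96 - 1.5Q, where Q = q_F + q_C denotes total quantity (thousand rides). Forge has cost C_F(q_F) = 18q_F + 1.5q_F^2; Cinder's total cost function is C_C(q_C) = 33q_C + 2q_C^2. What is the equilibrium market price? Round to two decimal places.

Forge's profit: π_F = (96 - 1.5Q)q_F - (18q_F + (3/2)q_F²). Setting ∂π_F/∂q_F = 0: 78 - 6q_F - (3/2)(q_C) = 0.
Cinder's first-order condition: 63 - 7q_C - (3/2)(q_F) = 0.
So q_F = (78 - (3/2)q_C)/6 and q_C = (63 - (3/2)q_F)/7.
Solving the pair: q_F = 602/53, q_C = 348/53.
Total output Q = 950/53, so price P = 96 - (3/2)·(950/53) = 69.1132.

69.11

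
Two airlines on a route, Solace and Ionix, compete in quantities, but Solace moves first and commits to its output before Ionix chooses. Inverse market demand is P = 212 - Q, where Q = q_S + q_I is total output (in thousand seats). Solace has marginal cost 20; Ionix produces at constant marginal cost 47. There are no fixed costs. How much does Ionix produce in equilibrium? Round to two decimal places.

The follower Ionix best-responds to any q_S: π_I = (212 - Q)q_I - 47q_I.
Setting the follower's marginal profit to zero, 165 - q_S - 2q_I = 0, i.e. q_I = (165 - q_S)/2.
The leader anticipates this reaction. Substituting into P = 212 - Q gives P = 259/2 - (1/2)q_S, so π_S = (259/2 - (1/2)q_S)q_S - 20q_S.
Leader FOC: 219/2 - q_S = 0, so q_S = 219/2.
Then q_I = (165 - 219/2)/2 = 111/4.

27.75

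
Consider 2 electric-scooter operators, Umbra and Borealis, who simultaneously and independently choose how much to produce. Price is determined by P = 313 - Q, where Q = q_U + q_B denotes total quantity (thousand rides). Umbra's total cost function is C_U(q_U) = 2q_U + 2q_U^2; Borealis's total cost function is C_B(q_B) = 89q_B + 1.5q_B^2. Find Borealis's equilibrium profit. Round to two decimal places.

3172.08

Umbra's profit: π_U = (313 - Q)q_U - (2q_U + 2q_U²). Setting ∂π_U/∂q_U = 0: 311 - 6q_U - (q_B) = 0.
Borealis's first-order condition: 224 - 5q_B - (q_U) = 0.
So q_U = (311 - q_B)/6 and q_B = (224 - q_U)/5.
Substituting one into the other gives q_U = 1331/29 and q_B = 1033/29.
Price P = 313 - 81.5172 = 231.4828.
Borealis's profit: 231.4828·(1033/29) - 89·(1033/29) - (3/2)(1033/29)² = 3172.0838.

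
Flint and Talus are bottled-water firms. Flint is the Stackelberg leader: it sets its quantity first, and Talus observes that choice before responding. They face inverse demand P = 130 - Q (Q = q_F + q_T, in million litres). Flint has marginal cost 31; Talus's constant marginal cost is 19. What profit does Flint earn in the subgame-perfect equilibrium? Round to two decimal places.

946.13

Solve by backward induction. Given q_F, the follower Talus maximises π_T = (130 - q_F - q_T)q_T - 19q_T.
Setting the follower's marginal profit to zero, 111 - q_F - 2q_T = 0, i.e. q_T = (111 - q_F)/2.
The leader anticipates this reaction. Substituting into P = 130 - Q gives P = 149/2 - (1/2)q_F, so π_F = (149/2 - (1/2)q_F)q_F - 31q_F.
Maximising: ∂π_F/∂q_F = 87/2 - q_F = 0, giving q_F = 87/2.
Then q_T = (111 - 87/2)/2 = 135/4.
Price P = 130 - 309/4 = 211/4.
Flint's profit: (211/4 - 31)·(87/2) = 946.1250.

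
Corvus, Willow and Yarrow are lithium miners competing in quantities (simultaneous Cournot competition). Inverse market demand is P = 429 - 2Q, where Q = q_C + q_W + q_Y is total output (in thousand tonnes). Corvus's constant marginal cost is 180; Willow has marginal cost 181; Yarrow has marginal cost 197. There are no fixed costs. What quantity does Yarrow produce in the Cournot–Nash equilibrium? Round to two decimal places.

24.88

Corvus's profit: π_C = (429 - 2Q)q_C - (180q_C). Setting ∂π_C/∂q_C = 0: 249 - 4q_C - 2(q_W + q_Y) = 0.
Willow's profit: π_W = (429 - 2Q)q_W - (181q_W). Setting ∂π_W/∂q_W = 0: 248 - 4q_W - 2(q_C + q_Y) = 0.
Yarrow's profit: π_Y = (429 - 2Q)q_Y - (197q_Y). Setting ∂π_Y/∂q_Y = 0: 232 - 4q_Y - 2(q_C + q_W) = 0.
Summing all 3 equations gives 729 − 8Q = 0, hence Q = 729/8.
Back-substituting: q_C = (249 − 729/4)/2 = 267/8, q_W = (248 − 729/4)/2 = 263/8, q_Y = (232 − 729/4)/2 = 199/8.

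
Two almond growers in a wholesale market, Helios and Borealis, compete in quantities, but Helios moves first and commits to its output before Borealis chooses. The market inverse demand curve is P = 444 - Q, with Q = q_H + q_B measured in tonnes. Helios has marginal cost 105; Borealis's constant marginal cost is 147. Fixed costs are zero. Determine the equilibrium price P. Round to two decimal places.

The follower Borealis best-responds to any q_H: π_B = (444 - Q)q_B - 147q_B.
Follower FOC: 297 - q_H - 2q_B = 0, so q_B(q_H) = (297 - q_H)/2.
The leader anticipates this reaction. Substituting into P = 444 - Q gives P = 591/2 - (1/2)q_H, so π_H = (591/2 - (1/2)q_H)q_H - 105q_H.
Maximising: ∂π_H/∂q_H = 381/2 - q_H = 0, giving q_H = 381/2.
Then q_B = (297 - 381/2)/2 = 213/4.
Total output Q = 975/4, so price P = 444 - 975/4 = 801/4.

200.25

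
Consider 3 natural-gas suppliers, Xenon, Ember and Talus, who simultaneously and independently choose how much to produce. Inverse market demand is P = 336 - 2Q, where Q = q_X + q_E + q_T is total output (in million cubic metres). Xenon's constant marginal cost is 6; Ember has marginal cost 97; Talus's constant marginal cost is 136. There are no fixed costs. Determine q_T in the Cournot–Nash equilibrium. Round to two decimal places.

Xenon's profit: π_X = (336 - 2Q)q_X - (6q_X). Setting ∂π_X/∂q_X = 0: 330 - 4q_X - 2(q_E + q_T) = 0.
Ember's profit: π_E = (336 - 2Q)q_E - (97q_E). Setting ∂π_E/∂q_E = 0: 239 - 4q_E - 2(q_X + q_T) = 0.
Talus's profit: π_T = (336 - 2Q)q_T - (136q_T). Setting ∂π_T/∂q_T = 0: 200 - 4q_T - 2(q_X + q_E) = 0.
Summing all 3 equations gives 769 − 8Q = 0, hence Q = 769/8.
Back-substituting: q_X = (330 − 769/4)/2 = 551/8, q_E = (239 − 769/4)/2 = 187/8, q_T = (200 − 769/4)/2 = 31/8.

3.88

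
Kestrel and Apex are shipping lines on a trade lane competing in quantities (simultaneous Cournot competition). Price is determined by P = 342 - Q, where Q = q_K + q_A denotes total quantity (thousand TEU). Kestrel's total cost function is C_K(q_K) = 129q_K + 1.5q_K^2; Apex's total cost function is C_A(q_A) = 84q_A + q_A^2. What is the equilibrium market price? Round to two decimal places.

Kestrel's profit: π_K = (342 - Q)q_K - (129q_K + (3/2)q_K²). Setting ∂π_K/∂q_K = 0: 213 - 5q_K - (q_A) = 0.
Apex's first-order condition: 258 - 4q_A - (q_K) = 0.
Best responses: q_K = (213 - q_A)/5, q_A = (258 - q_K)/4.
Solving the pair: q_K = 594/19, q_A = 1077/19.
Total output Q = 1671/19, so price P = 342 - 1671/19 = 254.0526.

254.05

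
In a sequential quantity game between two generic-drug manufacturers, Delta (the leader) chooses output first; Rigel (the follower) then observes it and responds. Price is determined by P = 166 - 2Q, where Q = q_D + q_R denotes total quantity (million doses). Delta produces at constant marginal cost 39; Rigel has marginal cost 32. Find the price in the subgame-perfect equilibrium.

69

Solve by backward induction. Given q_D, the follower Rigel maximises π_R = (166 - 2q_D - 2q_R)q_R - 32q_R.
Setting the follower's marginal profit to zero, 134 - 2q_D - 4q_R = 0, i.e. q_R = (134 - 2q_D)/4.
Delta substitutes q_R(q_D) into its own profit: π_D = q_D(166 - 2q_D - (134 - 2q_D)/2) - 39q_D = (99 - q_D)q_D - 39q_D.
The leader's first-order condition 60 - 2q_D = 0 yields q_D = 30.
Then q_R = (134 - 2·30)/4 = 37/2.
Total output Q = 97/2, so price P = 166 - 2·(97/2) = 69.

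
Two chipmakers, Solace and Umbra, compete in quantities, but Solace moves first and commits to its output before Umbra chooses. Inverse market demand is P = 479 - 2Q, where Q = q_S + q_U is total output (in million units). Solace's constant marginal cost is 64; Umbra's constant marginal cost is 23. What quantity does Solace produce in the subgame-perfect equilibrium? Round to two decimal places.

The follower Umbra best-responds to any q_S: π_U = (479 - 2Q)q_U - 23q_U.
Follower FOC: 456 - 2q_S - 4q_U = 0, so q_U(q_S) = (456 - 2q_S)/4.
The leader anticipates this reaction. Substituting into P = 479 - 2Q gives P = 251 - q_S, so π_S = (251 - q_S)q_S - 64q_S.
The leader's first-order condition 187 - 2q_S = 0 yields q_S = 187/2.
Then q_U = (456 - 2·(187/2))/4 = 269/4.

93.50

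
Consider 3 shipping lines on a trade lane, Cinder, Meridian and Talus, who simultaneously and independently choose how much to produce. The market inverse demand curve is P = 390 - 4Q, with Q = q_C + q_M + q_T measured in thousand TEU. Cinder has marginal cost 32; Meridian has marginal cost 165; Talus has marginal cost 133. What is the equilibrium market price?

Cinder's profit: π_C = (390 - 4Q)q_C - (32q_C). Setting ∂π_C/∂q_C = 0: 358 - 8q_C - 4(q_M + q_T) = 0.
Meridian's profit: π_M = (390 - 4Q)q_M - (165q_M). Setting ∂π_M/∂q_M = 0: 225 - 8q_M - 4(q_C + q_T) = 0.
Talus's profit: π_T = (390 - 4Q)q_T - (133q_T). Setting ∂π_T/∂q_T = 0: 257 - 8q_T - 4(q_C + q_M) = 0.
Adding the 3 conditions: 840 − 8Q − 8Q = 0, i.e. Q = 105/2.
Back-substituting: q_C = (358 − 210)/4 = 37, q_M = (225 − 210)/4 = 15/4, q_T = (257 − 210)/4 = 47/4.
Total output Q = 105/2, so price P = 390 - 4·(105/2) = 180.

180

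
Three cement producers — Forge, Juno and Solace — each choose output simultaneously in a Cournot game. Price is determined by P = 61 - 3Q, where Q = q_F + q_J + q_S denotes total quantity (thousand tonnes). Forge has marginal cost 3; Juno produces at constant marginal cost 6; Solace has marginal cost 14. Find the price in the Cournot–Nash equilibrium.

Forge's profit: π_F = (61 - 3Q)q_F - (3q_F). Setting ∂π_F/∂q_F = 0: 58 - 6q_F - 3(q_J + q_S) = 0.
Juno's first-order condition: 55 - 6q_J - 3(q_F + q_S) = 0.
Solace's profit: π_S = (61 - 3Q)q_S - (14q_S). Setting ∂π_S/∂q_S = 0: 47 - 6q_S - 3(q_F + q_J) = 0.
Adding the 3 first-order conditions: 160 − 12Q = 0, so Q = 40/3.
Back-substituting: q_F = (58 − 40)/3 = 6, q_J = (55 − 40)/3 = 5, q_S = (47 − 40)/3 = 7/3.
Total output Q = 40/3, so price P = 61 - 3·(40/3) = 21.

21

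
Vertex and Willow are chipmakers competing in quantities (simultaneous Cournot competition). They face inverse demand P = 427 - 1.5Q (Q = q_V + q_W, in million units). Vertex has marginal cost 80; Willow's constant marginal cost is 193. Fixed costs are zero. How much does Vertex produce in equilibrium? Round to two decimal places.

102.22

Vertex's profit: π_V = (427 - 1.5Q)q_V - (80q_V). Setting ∂π_V/∂q_V = 0: 347 - 3q_V - (3/2)(q_W) = 0.
Willow's profit: π_W = (427 - 1.5Q)q_W - (193q_W). Setting ∂π_W/∂q_W = 0: 234 - 3q_W - (3/2)(q_V) = 0.
Best responses: q_V = (347 - (3/2)q_W)/3, q_W = (234 - (3/2)q_V)/3.
Substituting one into the other gives q_V = 920/9 and q_W = 242/9.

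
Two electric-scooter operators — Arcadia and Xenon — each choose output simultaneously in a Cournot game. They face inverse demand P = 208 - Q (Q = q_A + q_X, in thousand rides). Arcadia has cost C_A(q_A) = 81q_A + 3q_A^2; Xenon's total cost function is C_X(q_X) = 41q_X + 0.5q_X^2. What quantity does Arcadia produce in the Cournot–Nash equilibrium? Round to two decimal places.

9.30

Arcadia's profit: π_A = (208 - Q)q_A - (81q_A + 3q_A²). Setting ∂π_A/∂q_A = 0: 127 - 8q_A - (q_X) = 0.
Xenon's profit: π_X = (208 - Q)q_X - (41q_X + (1/2)q_X²). Setting ∂π_X/∂q_X = 0: 167 - 3q_X - (q_A) = 0.
Best responses: q_A = (127 - q_X)/8, q_X = (167 - q_A)/3.
Solving the pair: q_A = 214/23, q_X = 1209/23.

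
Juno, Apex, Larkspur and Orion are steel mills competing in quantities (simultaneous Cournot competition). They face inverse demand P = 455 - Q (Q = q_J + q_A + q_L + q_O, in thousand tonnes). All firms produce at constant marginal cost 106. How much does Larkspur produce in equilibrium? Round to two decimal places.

69.80

Each firm earns π_i = (455 - Q)q_i - 106q_i.
Setting ∂π_i/∂q_i = 0 with rivals' quantities fixed: 349 - 2q_i - Σ_{j≠i} q_j = 0.
By symmetry each firm produces the same amount; substituting Σ_{j≠i} q_j = 3q_i yields q_i = 349/5.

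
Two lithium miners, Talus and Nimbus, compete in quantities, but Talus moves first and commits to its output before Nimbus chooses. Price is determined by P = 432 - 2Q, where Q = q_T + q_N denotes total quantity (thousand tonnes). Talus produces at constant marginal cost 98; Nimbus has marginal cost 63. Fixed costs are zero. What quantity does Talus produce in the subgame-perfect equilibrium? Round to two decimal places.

74.75

Solve by backward induction. Given q_T, the follower Nimbus maximises π_N = (432 - 2q_T - 2q_N)q_N - 63q_N.
∂π_N/∂q_N = 369 - 2q_T - 4q_N = 0 gives the reaction function q_N = (369 - 2q_T)/4.
Talus substitutes q_N(q_T) into its own profit: π_T = q_T(432 - 2q_T - (369 - 2q_T)/2) - 98q_T = (495/2 - q_T)q_T - 98q_T.
Maximising: ∂π_T/∂q_T = 299/2 - 2q_T = 0, giving q_T = 299/4.
Then q_N = (369 - 2·(299/4))/4 = 439/8.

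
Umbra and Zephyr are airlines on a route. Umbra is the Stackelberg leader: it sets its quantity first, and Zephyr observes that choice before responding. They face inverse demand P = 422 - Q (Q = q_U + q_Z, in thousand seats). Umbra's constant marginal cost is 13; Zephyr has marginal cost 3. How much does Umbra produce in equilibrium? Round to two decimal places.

Solve by backward induction. Given q_U, the follower Zephyr maximises π_Z = (422 - q_U - q_Z)q_Z - 3q_Z.
∂π_Z/∂q_Z = 419 - q_U - 2q_Z = 0 gives the reaction function q_Z = (419 - q_U)/2.
Umbra substitutes q_Z(q_U) into its own profit: π_U = q_U(422 - q_U - (419 - q_U)/2) - 13q_U = (425/2 - (1/2)q_U)q_U - 13q_U.
The leader's first-order condition 399/2 - q_U = 0 yields q_U = 399/2.
Then q_Z = (419 - 399/2)/2 = 439/4.

199.50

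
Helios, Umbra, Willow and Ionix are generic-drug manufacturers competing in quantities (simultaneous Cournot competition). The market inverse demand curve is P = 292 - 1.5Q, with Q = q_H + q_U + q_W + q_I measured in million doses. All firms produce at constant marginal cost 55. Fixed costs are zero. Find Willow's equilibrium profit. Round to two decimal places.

1497.84

A representative firm's profit is π_i = q_i(292 - 1.5Q) - 55q_i.
Setting ∂π_i/∂q_i = 0 with rivals' quantities fixed: 237 - 3q_i - (3/2)·Σ_{j≠i} q_j = 0.
With identical firms every q_j equals q_i, so Σ_{j≠i} q_j = 3q_i and 237 = (15/2)q_i, giving q_i = 158/5.
Price P = 292 - (3/2)·(632/5) = 512/5.
Willow's profit: (512/5 - 55)·(158/5) = 1497.8400.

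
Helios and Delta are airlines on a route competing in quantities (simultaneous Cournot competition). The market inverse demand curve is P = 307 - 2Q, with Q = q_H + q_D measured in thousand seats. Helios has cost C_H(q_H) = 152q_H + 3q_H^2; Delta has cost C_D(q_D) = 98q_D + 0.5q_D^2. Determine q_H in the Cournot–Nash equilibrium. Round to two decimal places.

Helios's profit: π_H = (307 - 2Q)q_H - (152q_H + 3q_H²). Setting ∂π_H/∂q_H = 0: 155 - 10q_H - 2(q_D) = 0.
Delta's profit: π_D = (307 - 2Q)q_D - (98q_D + (1/2)q_D²). Setting ∂π_D/∂q_D = 0: 209 - 5q_D - 2(q_H) = 0.
Best responses: q_H = (155 - 2q_D)/10, q_D = (209 - 2q_H)/5.
Substituting one into the other gives q_H = 357/46 and q_D = 890/23.

7.76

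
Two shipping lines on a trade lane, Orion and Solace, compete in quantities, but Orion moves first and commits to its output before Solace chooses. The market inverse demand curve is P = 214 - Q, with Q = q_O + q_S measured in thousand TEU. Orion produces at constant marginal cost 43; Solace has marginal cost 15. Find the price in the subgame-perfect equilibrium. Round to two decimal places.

Solve by backward induction. Given q_O, the follower Solace maximises π_S = (214 - q_O - q_S)q_S - 15q_S.
Setting the follower's marginal profit to zero, 199 - q_O - 2q_S = 0, i.e. q_S = (199 - q_O)/2.
The leader anticipates this reaction. Substituting into P = 214 - Q gives P = 229/2 - (1/2)q_O, so π_O = (229/2 - (1/2)q_O)q_O - 43q_O.
Maximising: ∂π_O/∂q_O = 143/2 - q_O = 0, giving q_O = 143/2.
Then q_S = (199 - 143/2)/2 = 255/4.
Total output Q = 541/4, so price P = 214 - 541/4 = 315/4.

78.75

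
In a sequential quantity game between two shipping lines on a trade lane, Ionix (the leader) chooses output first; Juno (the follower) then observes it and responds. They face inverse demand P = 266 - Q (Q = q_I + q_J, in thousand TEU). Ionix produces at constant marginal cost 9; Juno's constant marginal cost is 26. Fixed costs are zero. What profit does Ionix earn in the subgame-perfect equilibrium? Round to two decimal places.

9384.50

The follower Juno best-responds to any q_I: π_J = (266 - Q)q_J - 26q_J.
Setting the follower's marginal profit to zero, 240 - q_I - 2q_J = 0, i.e. q_J = (240 - q_I)/2.
Ionix substitutes q_J(q_I) into its own profit: π_I = q_I(266 - q_I - (240 - q_I)/2) - 9q_I = (146 - (1/2)q_I)q_I - 9q_I.
Leader FOC: 137 - q_I = 0, so q_I = 137.
Then q_J = (240 - 137)/2 = 103/2.
Price P = 266 - 377/2 = 155/2.
Ionix's profit: (155/2 - 9)·137 = 9384.5000.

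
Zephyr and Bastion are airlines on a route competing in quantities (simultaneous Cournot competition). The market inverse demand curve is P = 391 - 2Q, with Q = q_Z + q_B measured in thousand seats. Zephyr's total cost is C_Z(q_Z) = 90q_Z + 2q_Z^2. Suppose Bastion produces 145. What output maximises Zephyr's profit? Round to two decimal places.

1.38

With the rival's output fixed at 145, Zephyr's profit is π_Z = (391 - 2·145 - 2q_Z)q_Z - (90q_Z + 2q_Z²) = (101 - 2q_Z)q_Z - (90q_Z + 2q_Z²).
∂π_Z/∂q_Z = 11 - 8q_Z = 0, so q_Z = 11/8.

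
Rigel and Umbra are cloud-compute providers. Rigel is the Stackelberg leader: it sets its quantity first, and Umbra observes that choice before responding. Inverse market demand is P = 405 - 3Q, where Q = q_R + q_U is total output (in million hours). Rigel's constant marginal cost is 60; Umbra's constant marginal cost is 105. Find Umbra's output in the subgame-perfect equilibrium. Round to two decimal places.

The follower Umbra best-responds to any q_R: π_U = (405 - 3Q)q_U - 105q_U.
Setting the follower's marginal profit to zero, 300 - 3q_R - 6q_U = 0, i.e. q_U = (300 - 3q_R)/6.
Rigel substitutes q_U(q_R) into its own profit: π_R = q_R(405 - 3q_R - (300 - 3q_R)/2) - 60q_R = (255 - (3/2)q_R)q_R - 60q_R.
Maximising: ∂π_R/∂q_R = 195 - 3q_R = 0, giving q_R = 65.
Then q_U = (300 - 3·65)/6 = 35/2.

17.50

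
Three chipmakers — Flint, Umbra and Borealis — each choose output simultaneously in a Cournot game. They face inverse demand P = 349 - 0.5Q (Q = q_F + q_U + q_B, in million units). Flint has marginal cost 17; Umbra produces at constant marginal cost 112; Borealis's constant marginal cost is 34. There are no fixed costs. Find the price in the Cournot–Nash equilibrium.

Flint's profit: π_F = (349 - 0.5Q)q_F - (17q_F). Setting ∂π_F/∂q_F = 0: 332 - q_F - (1/2)(q_U + q_B) = 0.
Umbra's profit: π_U = (349 - 0.5Q)q_U - (112q_U). Setting ∂π_U/∂q_U = 0: 237 - q_U - (1/2)(q_F + q_B) = 0.
Borealis's profit: π_B = (349 - 0.5Q)q_B - (34q_B). Setting ∂π_B/∂q_B = 0: 315 - q_B - (1/2)(q_F + q_U) = 0.
Summing all 3 equations gives 884 − 2Q = 0, hence Q = 442.
Back-substituting: q_F = (332 − 221)/(1/2) = 222, q_U = (237 − 221)/(1/2) = 32, q_B = (315 − 221)/(1/2) = 188.
Total output Q = 442, so price P = 349 - (1/2)·442 = 128.

128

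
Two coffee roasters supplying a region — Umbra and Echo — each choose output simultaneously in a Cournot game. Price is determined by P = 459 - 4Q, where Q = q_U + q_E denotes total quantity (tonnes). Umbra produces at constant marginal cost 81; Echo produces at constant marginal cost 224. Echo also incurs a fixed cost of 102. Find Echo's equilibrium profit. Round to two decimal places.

133.11

Umbra's profit: π_U = (459 - 4Q)q_U - (81q_U). Setting ∂π_U/∂q_U = 0: 378 - 8q_U - 4(q_E) = 0.
Echo's first-order condition: 235 - 8q_E - 4(q_U) = 0.
Rearranging gives the reaction functions q_U = (378 - 4q_E)/8 and q_E = (235 - 4q_U)/8.
Solving the pair: q_U = 521/12, q_E = 23/3.
Price P = 459 - 4·(613/12) = 764/3.
Echo's profit: (764/3 - 224)·(23/3) - 102 = 1198/9.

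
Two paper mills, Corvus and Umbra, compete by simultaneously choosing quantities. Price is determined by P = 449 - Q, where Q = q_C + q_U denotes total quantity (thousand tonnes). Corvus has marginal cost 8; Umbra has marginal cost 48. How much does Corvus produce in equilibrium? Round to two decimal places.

Corvus's profit: π_C = (449 - Q)q_C - (8q_C). Setting ∂π_C/∂q_C = 0: 441 - 2q_C - (q_U) = 0.
Umbra's profit: π_U = (449 - Q)q_U - (48q_U). Setting ∂π_U/∂q_U = 0: 401 - 2q_U - (q_C) = 0.
Best responses: q_C = (441 - q_U)/2, q_U = (401 - q_C)/2.
Solving the pair: q_C = 481/3, q_U = 361/3.

160.33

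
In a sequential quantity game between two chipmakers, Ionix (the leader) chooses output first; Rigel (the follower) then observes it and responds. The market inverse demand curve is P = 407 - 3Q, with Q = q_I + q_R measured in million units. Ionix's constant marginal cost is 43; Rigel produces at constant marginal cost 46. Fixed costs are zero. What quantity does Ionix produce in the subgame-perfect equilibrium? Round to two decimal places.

61.17

The follower Rigel best-responds to any q_I: π_R = (407 - 3Q)q_R - 46q_R.
Follower FOC: 361 - 3q_I - 6q_R = 0, so q_R(q_I) = (361 - 3q_I)/6.
Ionix substitutes q_R(q_I) into its own profit: π_I = q_I(407 - 3q_I - (361 - 3q_I)/2) - 43q_I = (453/2 - (3/2)q_I)q_I - 43q_I.
Maximising: ∂π_I/∂q_I = 367/2 - 3q_I = 0, giving q_I = 367/6.
Then q_R = (361 - 3·(367/6))/6 = 355/12.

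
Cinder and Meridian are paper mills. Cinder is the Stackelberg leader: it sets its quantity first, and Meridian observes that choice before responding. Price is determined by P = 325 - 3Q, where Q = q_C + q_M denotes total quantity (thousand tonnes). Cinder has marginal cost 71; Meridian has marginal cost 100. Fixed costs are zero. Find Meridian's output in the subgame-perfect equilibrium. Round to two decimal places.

Solve by backward induction. Given q_C, the follower Meridian maximises π_M = (325 - 3q_C - 3q_M)q_M - 100q_M.
Setting the follower's marginal profit to zero, 225 - 3q_C - 6q_M = 0, i.e. q_M = (225 - 3q_C)/6.
Cinder substitutes q_M(q_C) into its own profit: π_C = q_C(325 - 3q_C - (225 - 3q_C)/2) - 71q_C = (425/2 - (3/2)q_C)q_C - 71q_C.
Leader FOC: 283/2 - 3q_C = 0, so q_C = 283/6.
Then q_M = (225 - 3·(283/6))/6 = 167/12.

13.92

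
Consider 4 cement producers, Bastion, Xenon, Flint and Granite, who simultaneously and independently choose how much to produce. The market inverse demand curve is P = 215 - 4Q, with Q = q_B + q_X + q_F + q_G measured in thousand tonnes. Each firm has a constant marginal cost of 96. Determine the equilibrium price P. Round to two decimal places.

A representative firm's profit is π_i = q_i(215 - 4Q) - 96q_i.
Setting ∂π_i/∂q_i = 0 with rivals' quantities fixed: 119 - 8q_i - 4·Σ_{j≠i} q_j = 0.
With identical firms every q_j equals q_i, so Σ_{j≠i} q_j = 3q_i and 119 = 20q_i, giving q_i = 119/20.
Total output Q = 119/5, so price P = 215 - 4·(119/5) = 599/5.

119.80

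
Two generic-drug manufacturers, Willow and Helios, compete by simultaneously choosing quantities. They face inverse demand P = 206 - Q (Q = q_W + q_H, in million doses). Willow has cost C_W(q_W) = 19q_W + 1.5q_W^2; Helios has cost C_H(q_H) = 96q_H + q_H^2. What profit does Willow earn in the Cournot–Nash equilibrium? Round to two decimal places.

2818.86

Willow's profit: π_W = (206 - Q)q_W - (19q_W + (3/2)q_W²). Setting ∂π_W/∂q_W = 0: 187 - 5q_W - (q_H) = 0.
Helios's first-order condition: 110 - 4q_H - (q_W) = 0.
Rearranging gives the reaction functions q_W = (187 - q_H)/5 and q_H = (110 - q_W)/4.
Substituting one into the other gives q_W = 638/19 and q_H = 363/19.
Price P = 206 - 1001/19 = 153.3158.
Willow's profit: 153.3158·(638/19) - 19·(638/19) - (3/2)(638/19)² = 2818.8643.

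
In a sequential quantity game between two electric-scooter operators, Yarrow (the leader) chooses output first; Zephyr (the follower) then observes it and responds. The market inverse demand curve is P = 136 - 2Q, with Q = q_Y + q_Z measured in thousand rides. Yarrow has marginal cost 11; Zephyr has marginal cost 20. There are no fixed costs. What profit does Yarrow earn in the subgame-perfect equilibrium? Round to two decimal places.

1122.25

Solve by backward induction. Given q_Y, the follower Zephyr maximises π_Z = (136 - 2q_Y - 2q_Z)q_Z - 20q_Z.
Setting the follower's marginal profit to zero, 116 - 2q_Y - 4q_Z = 0, i.e. q_Z = (116 - 2q_Y)/4.
Yarrow substitutes q_Z(q_Y) into its own profit: π_Y = q_Y(136 - 2q_Y - (116 - 2q_Y)/2) - 11q_Y = (78 - q_Y)q_Y - 11q_Y.
Leader FOC: 67 - 2q_Y = 0, so q_Y = 67/2.
Then q_Z = (116 - 2·(67/2))/4 = 49/4.
Price P = 136 - 2·(183/4) = 89/2.
Yarrow's profit: (89/2 - 11)·(67/2) = 1122.2500.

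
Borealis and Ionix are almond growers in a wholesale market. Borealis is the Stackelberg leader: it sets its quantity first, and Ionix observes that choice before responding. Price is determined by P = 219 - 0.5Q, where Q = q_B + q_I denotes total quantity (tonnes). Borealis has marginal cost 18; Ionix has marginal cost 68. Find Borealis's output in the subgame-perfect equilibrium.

The follower Ionix best-responds to any q_B: π_I = (219 - 0.5Q)q_I - 68q_I.
∂π_I/∂q_I = 151 - (1/2)q_B - q_I = 0 gives the reaction function q_I = (151 - (1/2)q_B).
The leader anticipates this reaction. Substituting into P = 219 - 0.5Q gives P = 287/2 - (1/4)q_B, so π_B = (287/2 - (1/4)q_B)q_B - 18q_B.
The leader's first-order condition 251/2 - (1/2)q_B = 0 yields q_B = 251.
Then q_I = (151 - (1/2)·251) = 51/2.

251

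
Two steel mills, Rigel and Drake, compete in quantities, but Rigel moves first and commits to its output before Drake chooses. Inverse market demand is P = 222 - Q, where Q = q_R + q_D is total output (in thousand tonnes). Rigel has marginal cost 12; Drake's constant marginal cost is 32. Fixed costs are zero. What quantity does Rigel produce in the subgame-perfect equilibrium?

Solve by backward induction. Given q_R, the follower Drake maximises π_D = (222 - q_R - q_D)q_D - 32q_D.
Follower FOC: 190 - q_R - 2q_D = 0, so q_D(q_R) = (190 - q_R)/2.
The leader anticipates this reaction. Substituting into P = 222 - Q gives P = 127 - (1/2)q_R, so π_R = (127 - (1/2)q_R)q_R - 12q_R.
Maximising: ∂π_R/∂q_R = 115 - q_R = 0, giving q_R = 115.
Then q_D = (190 - 115)/2 = 75/2.

115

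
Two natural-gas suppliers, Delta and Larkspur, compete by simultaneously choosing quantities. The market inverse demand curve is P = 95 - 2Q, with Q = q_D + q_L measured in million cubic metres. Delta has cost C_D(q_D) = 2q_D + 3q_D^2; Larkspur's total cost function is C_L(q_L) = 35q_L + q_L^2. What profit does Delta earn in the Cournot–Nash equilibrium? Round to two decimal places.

Delta's profit: π_D = (95 - 2Q)q_D - (2q_D + 3q_D²). Setting ∂π_D/∂q_D = 0: 93 - 10q_D - 2(q_L) = 0.
Larkspur's first-order condition: 60 - 6q_L - 2(q_D) = 0.
So q_D = (93 - 2q_L)/10 and q_L = (60 - 2q_D)/6.
Substituting one into the other gives q_D = 219/28 and q_L = 207/28.
Price P = 95 - 2·(213/14) = 452/7.
Delta's profit: (452/7)·(219/28) - 2·(219/28) - 3(219/28)² = 305.8737.

305.87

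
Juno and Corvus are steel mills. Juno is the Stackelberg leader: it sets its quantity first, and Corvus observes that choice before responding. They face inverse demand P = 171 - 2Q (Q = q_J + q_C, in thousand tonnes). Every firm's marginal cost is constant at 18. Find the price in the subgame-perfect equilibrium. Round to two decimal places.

The follower Corvus best-responds to any q_J: π_C = (171 - 2Q)q_C - 18q_C.
Follower FOC: 153 - 2q_J - 4q_C = 0, so q_C(q_J) = (153 - 2q_J)/4.
The leader anticipates this reaction. Substituting into P = 171 - 2Q gives P = 189/2 - q_J, so π_J = (189/2 - q_J)q_J - 18q_J.
The leader's first-order condition 153/2 - 2q_J = 0 yields q_J = 153/4.
Then q_C = (153 - 2·(153/4))/4 = 153/8.
Total output Q = 459/8, so price P = 171 - 2·(459/8) = 225/4.

56.25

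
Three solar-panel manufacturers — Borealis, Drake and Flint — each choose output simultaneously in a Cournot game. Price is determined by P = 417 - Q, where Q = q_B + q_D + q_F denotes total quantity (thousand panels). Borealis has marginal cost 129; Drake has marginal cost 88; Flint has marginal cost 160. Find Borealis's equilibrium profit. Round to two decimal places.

4830.25

Borealis's profit: π_B = (417 - Q)q_B - (129q_B). Setting ∂π_B/∂q_B = 0: 288 - 2q_B - (q_D + q_F) = 0.
Drake's first-order condition: 329 - 2q_D - (q_B + q_F) = 0.
Flint's profit: π_F = (417 - Q)q_F - (160q_F). Setting ∂π_F/∂q_F = 0: 257 - 2q_F - (q_B + q_D) = 0.
Adding the 3 conditions: 874 − 2Q − 2Q = 0, i.e. Q = 437/2.
Back-substituting: q_B = (288 − 437/2) = 139/2, q_D = (329 − 437/2) = 221/2, q_F = (257 − 437/2) = 77/2.
Price P = 417 - 437/2 = 397/2.
Borealis's profit: (397/2 - 129)·(139/2) = 4830.2500.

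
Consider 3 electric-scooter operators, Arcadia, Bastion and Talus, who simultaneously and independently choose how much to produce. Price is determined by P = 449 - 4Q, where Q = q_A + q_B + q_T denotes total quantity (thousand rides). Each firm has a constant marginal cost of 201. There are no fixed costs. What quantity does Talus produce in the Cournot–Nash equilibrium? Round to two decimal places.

15.50

Each firm earns π_i = (449 - 4Q)q_i - 201q_i.
First-order condition (treating rivals' output as given): 248 - 8q_i - 4·Σ_{j≠i} q_j = 0.
With identical firms every q_j equals q_i, so Σ_{j≠i} q_j = 2q_i and 248 = 16q_i, giving q_i = 31/2.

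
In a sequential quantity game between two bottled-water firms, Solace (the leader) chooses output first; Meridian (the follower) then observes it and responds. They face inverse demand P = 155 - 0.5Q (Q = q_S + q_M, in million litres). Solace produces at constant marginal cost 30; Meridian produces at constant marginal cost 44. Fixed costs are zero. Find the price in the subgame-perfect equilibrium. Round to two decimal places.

Solve by backward induction. Given q_S, the follower Meridian maximises π_M = (155 - (1/2)q_S - (1/2)q_M)q_M - 44q_M.
∂π_M/∂q_M = 111 - (1/2)q_S - q_M = 0 gives the reaction function q_M = (111 - (1/2)q_S).
Solace substitutes q_M(q_S) into its own profit: π_S = q_S(155 - (1/2)q_S - (111 - (1/2)q_S)/2) - 30q_S = (199/2 - (1/4)q_S)q_S - 30q_S.
Maximising: ∂π_S/∂q_S = 139/2 - (1/2)q_S = 0, giving q_S = 139.
Then q_M = (111 - (1/2)·139) = 83/2.
Total output Q = 361/2, so price P = 155 - (1/2)·(361/2) = 259/4.

64.75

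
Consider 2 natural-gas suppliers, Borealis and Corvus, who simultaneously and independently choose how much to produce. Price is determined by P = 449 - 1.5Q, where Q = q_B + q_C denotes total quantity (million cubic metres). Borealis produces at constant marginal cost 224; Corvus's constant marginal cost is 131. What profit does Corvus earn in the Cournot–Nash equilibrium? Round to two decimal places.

Borealis's profit: π_B = (449 - 1.5Q)q_B - (224q_B). Setting ∂π_B/∂q_B = 0: 225 - 3q_B - (3/2)(q_C) = 0.
Corvus's first-order condition: 318 - 3q_C - (3/2)(q_B) = 0.
Best responses: q_B = (225 - (3/2)q_C)/3, q_C = (318 - (3/2)q_B)/3.
Solving the pair: q_B = 88/3, q_C = 274/3.
Price P = 449 - (3/2)·(362/3) = 268.
Corvus's profit: (268 - 131)·(274/3) = 12512.6667.

12512.67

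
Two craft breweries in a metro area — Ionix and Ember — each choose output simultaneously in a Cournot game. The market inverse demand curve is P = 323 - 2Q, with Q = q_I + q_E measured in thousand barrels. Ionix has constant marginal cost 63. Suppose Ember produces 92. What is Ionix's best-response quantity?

With the rival's output fixed at 92, Ionix's profit is π_I = (323 - 2·92 - 2q_I)q_I - (63q_I) = (139 - 2q_I)q_I - (63q_I).
∂π_I/∂q_I = 76 - 4q_I = 0, so q_I = 19.

19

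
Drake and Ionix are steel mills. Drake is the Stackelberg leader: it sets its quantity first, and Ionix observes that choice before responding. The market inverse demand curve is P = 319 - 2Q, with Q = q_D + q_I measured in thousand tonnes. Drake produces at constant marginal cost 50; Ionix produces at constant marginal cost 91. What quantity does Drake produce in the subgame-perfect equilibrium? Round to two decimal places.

77.50

The follower Ionix best-responds to any q_D: π_I = (319 - 2Q)q_I - 91q_I.
Setting the follower's marginal profit to zero, 228 - 2q_D - 4q_I = 0, i.e. q_I = (228 - 2q_D)/4.
Drake substitutes q_I(q_D) into its own profit: π_D = q_D(319 - 2q_D - (228 - 2q_D)/2) - 50q_D = (205 - q_D)q_D - 50q_D.
Maximising: ∂π_D/∂q_D = 155 - 2q_D = 0, giving q_D = 155/2.
Then q_I = (228 - 2·(155/2))/4 = 73/4.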